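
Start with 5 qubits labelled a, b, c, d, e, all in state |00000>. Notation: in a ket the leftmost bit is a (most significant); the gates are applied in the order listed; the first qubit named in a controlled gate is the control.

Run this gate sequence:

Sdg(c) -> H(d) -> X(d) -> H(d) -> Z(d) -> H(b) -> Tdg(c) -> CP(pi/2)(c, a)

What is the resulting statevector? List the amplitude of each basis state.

The final amplitudes are sqrt(2)/2 on |00000>, sqrt(2)/2 on |01000>, and 0 on every other basis state.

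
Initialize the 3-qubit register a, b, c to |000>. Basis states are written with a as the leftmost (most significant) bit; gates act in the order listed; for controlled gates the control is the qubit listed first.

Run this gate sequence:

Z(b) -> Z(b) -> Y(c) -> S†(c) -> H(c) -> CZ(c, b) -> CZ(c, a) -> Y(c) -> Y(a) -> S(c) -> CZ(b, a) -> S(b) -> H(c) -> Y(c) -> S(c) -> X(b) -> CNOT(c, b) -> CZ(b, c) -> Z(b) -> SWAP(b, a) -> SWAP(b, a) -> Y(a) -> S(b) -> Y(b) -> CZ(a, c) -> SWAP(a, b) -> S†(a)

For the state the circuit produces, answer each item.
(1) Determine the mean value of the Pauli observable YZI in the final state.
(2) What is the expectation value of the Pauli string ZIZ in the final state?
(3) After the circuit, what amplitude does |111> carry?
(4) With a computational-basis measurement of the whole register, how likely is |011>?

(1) The expectation value of YZI is 0. Key observation: gates 20-21 undo each other exactly, leaving only the rest of the circuit to track.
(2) The expectation value of ZIZ is 1.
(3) |111> carries amplitude 0 in the final state.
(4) A full measurement returns |011> with probability 0.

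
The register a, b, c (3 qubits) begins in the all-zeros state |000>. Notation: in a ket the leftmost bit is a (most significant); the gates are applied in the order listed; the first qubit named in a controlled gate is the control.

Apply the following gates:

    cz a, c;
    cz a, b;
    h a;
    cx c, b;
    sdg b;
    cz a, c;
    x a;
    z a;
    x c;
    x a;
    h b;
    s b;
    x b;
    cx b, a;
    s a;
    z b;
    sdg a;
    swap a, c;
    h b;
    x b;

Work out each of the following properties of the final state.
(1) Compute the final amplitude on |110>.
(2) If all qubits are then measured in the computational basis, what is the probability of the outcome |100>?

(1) The amplitude on |110> is sqrt(2)*(-1 - I)/4.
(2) Outcome |100> occurs with probability 1/4.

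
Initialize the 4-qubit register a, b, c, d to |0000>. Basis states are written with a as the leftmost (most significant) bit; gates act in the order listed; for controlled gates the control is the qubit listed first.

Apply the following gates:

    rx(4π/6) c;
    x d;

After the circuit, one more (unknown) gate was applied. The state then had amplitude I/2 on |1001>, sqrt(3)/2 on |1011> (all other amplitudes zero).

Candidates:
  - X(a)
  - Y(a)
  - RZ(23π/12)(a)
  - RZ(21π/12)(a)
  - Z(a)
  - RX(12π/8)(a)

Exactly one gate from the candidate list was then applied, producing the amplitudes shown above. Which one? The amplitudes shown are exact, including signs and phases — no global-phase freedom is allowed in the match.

The applied gate was Y(a).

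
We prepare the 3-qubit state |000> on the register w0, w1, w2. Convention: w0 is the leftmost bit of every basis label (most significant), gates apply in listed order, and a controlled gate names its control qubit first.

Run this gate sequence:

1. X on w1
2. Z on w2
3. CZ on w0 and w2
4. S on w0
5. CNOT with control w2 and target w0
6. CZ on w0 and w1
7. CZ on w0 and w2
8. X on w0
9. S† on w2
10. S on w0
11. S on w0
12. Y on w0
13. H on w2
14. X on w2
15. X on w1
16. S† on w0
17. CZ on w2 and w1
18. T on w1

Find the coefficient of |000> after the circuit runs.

The amplitude on |000> is sqrt(2)*I/2.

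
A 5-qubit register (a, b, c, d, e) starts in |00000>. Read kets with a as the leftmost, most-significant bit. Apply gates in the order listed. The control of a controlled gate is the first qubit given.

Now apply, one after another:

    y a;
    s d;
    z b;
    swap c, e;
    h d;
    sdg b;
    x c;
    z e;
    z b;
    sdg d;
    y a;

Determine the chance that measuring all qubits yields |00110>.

The probability of measuring |00110> is 1/2.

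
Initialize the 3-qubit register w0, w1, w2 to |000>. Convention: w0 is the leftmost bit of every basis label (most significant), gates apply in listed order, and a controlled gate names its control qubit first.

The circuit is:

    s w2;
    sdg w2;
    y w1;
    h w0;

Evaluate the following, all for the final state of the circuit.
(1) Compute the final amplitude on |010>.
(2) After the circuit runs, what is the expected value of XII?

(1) The final state's coefficient on |010> equals sqrt(2)*I/2. Key observation: steps 1-2 multiply out to the identity, so the circuit reduces to the remaining gates.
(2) In the final state, XII has expectation 1.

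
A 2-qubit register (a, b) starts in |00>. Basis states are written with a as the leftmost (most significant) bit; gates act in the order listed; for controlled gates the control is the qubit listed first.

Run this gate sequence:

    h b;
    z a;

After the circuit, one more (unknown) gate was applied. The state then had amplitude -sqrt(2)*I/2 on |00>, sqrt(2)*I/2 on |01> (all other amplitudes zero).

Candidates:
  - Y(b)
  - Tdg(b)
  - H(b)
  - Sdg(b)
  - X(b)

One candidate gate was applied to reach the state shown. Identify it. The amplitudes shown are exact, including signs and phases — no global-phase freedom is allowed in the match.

It was Y(b) that produced the state shown.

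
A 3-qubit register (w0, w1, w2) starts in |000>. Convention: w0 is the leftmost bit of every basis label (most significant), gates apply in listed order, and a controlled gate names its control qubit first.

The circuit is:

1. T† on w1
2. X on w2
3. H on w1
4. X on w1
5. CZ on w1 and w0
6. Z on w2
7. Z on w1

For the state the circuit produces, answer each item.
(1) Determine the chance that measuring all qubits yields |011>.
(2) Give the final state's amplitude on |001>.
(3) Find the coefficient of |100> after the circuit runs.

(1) Outcome |011> occurs with probability 1/2.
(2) |001> carries amplitude -sqrt(2)/2 in the final state.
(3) |100> carries amplitude 0 in the final state.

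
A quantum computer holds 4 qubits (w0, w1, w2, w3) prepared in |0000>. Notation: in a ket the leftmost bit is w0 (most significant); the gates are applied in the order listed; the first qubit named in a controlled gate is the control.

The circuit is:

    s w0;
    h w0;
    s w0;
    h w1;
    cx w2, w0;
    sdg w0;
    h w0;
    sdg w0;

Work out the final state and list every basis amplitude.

The resulting statevector has amplitude sqrt(2)/2 on |0000>, sqrt(2)/2 on |0100>, and 0 on every other basis state.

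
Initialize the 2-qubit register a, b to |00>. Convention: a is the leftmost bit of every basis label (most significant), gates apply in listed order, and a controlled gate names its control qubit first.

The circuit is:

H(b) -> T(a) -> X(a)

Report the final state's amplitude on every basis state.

After the circuit, the state carries amplitude 0 on |00>, 0 on |01>, sqrt(2)/2 on |10>, sqrt(2)/2 on |11>.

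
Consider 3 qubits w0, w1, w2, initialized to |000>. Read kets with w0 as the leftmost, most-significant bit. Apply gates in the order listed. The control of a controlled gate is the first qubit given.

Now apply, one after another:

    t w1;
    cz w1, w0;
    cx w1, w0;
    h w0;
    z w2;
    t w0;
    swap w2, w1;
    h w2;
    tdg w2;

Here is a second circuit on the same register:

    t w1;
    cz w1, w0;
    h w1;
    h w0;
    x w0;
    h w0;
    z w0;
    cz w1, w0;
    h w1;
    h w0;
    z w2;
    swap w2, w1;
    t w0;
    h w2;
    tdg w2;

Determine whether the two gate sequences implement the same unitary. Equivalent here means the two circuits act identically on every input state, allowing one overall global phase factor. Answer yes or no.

No, they are not equivalent — no single phase factor reconciles the two unitaries.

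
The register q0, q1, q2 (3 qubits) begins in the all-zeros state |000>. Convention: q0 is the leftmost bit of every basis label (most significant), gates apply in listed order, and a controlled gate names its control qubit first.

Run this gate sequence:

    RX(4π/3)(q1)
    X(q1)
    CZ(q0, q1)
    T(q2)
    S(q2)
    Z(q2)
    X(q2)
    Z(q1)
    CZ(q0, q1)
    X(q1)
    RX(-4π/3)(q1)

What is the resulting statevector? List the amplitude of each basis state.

After the circuit, the state carries amplitude 1/2 on |001>, sqrt(3)*I/2 on |011>, and 0 on every other basis state.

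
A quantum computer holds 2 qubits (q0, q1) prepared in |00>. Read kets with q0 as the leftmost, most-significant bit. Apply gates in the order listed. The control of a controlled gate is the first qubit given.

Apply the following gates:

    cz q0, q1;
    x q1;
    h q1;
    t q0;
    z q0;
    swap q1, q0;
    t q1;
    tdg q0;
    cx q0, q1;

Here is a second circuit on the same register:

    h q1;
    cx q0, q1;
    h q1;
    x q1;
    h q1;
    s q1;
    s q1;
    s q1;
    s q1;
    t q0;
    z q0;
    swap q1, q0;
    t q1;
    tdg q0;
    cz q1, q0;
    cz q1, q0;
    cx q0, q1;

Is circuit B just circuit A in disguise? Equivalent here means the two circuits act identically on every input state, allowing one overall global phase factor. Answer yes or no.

Yes, they are equivalent — the unitaries differ by at most a global phase.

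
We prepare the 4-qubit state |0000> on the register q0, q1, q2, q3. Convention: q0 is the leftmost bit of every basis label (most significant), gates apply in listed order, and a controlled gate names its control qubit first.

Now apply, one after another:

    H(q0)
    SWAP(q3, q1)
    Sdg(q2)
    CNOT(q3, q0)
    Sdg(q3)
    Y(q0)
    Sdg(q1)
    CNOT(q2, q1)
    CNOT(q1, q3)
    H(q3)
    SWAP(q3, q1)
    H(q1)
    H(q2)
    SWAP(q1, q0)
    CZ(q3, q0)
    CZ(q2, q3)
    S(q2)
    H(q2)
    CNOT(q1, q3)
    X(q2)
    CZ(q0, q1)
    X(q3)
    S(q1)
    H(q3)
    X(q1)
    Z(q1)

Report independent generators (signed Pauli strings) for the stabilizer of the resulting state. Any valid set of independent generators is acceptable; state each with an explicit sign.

One valid set of independent stabilizer generators is -IYIZ, +IIYI, +IZIX, +ZIII (any independent generating set of the same group is equally correct).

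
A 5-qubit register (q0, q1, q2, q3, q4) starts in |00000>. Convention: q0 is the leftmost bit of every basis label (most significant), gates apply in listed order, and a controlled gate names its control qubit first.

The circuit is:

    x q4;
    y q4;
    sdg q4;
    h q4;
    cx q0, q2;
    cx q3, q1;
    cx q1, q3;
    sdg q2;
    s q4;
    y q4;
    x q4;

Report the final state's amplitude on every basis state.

The final amplitudes are sqrt(2)/2 on |00000>, -sqrt(2)*I/2 on |00001>, and 0 on every other basis state.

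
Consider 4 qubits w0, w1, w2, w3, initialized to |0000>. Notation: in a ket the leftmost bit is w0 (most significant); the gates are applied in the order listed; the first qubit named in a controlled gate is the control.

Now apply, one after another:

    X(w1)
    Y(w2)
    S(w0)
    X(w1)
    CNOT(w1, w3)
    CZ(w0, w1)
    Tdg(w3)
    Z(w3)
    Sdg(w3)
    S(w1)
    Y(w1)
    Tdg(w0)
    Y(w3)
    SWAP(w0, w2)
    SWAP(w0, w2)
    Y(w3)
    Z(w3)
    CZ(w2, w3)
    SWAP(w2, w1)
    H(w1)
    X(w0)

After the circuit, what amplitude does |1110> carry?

|1110> carries amplitude sqrt(2)/2 in the final state.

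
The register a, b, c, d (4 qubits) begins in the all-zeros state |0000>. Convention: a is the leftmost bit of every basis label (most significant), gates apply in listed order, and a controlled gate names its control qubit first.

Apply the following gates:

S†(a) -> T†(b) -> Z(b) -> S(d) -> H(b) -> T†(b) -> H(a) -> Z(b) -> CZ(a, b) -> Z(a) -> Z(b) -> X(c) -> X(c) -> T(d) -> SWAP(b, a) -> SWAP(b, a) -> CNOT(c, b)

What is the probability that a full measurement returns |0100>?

Outcome |0100> occurs with probability 1/4. Key observation: steps 15-16 multiply out to the identity, so the circuit reduces to the remaining gates.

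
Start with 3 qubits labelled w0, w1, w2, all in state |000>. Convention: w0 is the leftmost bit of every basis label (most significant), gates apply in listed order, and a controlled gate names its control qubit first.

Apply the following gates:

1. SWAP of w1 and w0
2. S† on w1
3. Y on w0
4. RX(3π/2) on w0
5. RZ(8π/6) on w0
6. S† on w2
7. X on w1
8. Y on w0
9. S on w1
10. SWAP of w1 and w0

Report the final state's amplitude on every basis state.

The resulting statevector has amplitude sqrt(2)*exp(I*pi/6)/2 on |100>, sqrt(2)*exp(I*pi/3)/2 on |110>, and 0 on every other basis state.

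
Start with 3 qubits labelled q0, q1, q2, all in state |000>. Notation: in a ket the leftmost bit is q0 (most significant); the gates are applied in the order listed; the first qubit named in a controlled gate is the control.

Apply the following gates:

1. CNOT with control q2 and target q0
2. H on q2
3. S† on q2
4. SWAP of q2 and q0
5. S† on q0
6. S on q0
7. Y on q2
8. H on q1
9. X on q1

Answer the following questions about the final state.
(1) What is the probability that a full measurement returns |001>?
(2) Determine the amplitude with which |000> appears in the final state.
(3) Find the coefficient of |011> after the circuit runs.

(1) A full measurement returns |001> with probability 1/4.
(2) The final state's coefficient on |000> equals 0.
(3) |011> carries amplitude I/2 in the final state.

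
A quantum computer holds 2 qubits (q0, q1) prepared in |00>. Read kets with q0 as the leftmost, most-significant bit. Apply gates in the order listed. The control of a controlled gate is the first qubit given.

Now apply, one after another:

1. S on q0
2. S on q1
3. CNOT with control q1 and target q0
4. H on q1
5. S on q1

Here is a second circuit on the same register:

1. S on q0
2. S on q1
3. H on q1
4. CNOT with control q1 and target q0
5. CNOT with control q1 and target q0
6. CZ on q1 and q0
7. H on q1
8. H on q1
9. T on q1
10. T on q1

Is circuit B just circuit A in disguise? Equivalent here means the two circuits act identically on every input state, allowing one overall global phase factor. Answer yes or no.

No: there is an input state on which the two circuits produce genuinely different outputs (not merely differing by a phase).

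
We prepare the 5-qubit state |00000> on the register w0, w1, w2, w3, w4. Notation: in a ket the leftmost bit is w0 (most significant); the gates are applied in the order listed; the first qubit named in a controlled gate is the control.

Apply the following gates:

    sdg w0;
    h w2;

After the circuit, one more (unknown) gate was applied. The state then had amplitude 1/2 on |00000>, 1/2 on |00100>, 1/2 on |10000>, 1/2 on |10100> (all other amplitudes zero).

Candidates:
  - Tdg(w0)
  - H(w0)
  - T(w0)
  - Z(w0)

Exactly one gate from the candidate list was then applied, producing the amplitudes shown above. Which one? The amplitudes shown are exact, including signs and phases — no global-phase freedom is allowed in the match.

It was H(w0) that produced the state shown.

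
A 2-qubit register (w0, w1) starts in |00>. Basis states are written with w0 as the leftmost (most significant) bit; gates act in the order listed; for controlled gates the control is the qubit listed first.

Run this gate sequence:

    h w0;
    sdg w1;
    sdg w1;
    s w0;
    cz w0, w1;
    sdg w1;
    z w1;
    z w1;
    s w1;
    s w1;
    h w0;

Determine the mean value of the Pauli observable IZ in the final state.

In the final state, IZ has expectation 1.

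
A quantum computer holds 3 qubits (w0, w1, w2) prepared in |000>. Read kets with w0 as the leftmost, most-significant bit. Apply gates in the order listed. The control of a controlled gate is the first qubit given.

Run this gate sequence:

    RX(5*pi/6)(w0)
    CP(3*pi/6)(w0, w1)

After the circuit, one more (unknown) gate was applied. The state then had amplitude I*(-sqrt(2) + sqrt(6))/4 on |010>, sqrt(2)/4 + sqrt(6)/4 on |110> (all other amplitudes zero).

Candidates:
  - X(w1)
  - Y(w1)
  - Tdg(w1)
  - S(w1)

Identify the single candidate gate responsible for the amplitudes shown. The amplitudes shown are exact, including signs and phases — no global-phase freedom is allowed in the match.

The unique candidate consistent with the amplitudes is Y(w1).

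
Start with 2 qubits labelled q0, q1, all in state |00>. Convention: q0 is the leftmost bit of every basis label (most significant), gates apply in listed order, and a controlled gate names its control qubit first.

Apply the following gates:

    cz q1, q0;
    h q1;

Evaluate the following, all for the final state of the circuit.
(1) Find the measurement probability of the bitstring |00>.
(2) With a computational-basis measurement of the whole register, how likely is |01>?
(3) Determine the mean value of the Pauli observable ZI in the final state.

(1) Outcome |00> occurs with probability 1/2.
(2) A full measurement returns |01> with probability 1/2.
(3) The observable ZI averages to 1.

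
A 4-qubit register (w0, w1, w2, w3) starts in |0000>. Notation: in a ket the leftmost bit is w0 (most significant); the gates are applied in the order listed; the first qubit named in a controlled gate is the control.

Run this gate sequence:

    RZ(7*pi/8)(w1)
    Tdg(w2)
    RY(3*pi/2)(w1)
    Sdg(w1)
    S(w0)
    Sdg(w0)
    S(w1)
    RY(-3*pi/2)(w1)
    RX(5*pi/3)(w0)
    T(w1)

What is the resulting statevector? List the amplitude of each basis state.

The final amplitudes are sqrt(3)*exp(9*I*pi/16)/2 on |0000>, -exp(I*pi/16)/2 on |1000>, and 0 on every other basis state.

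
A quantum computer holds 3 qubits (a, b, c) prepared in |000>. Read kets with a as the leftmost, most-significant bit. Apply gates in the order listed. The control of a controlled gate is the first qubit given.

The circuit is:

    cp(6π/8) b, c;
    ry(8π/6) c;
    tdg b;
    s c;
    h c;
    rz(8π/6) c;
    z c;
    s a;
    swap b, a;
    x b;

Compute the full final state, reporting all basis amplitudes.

The resulting statevector has amplitude sqrt(2)/2 on |010>, -sqrt(2)/2 on |011>, and 0 on every other basis state.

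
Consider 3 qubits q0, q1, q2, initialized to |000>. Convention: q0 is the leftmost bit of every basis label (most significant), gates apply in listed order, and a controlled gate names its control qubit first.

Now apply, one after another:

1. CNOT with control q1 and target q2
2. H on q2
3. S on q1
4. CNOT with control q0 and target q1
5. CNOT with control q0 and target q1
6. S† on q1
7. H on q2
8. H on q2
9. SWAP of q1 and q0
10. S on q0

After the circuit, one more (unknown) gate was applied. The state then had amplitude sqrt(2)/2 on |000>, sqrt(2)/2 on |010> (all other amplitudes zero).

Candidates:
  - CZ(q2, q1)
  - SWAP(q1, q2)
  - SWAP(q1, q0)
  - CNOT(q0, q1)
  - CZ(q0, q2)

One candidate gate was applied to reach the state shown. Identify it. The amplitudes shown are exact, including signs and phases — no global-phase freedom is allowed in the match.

The unique candidate consistent with the amplitudes is SWAP(q1, q2). Key observation: steps 2-7 multiply out to the identity, so the circuit reduces to the remaining gates.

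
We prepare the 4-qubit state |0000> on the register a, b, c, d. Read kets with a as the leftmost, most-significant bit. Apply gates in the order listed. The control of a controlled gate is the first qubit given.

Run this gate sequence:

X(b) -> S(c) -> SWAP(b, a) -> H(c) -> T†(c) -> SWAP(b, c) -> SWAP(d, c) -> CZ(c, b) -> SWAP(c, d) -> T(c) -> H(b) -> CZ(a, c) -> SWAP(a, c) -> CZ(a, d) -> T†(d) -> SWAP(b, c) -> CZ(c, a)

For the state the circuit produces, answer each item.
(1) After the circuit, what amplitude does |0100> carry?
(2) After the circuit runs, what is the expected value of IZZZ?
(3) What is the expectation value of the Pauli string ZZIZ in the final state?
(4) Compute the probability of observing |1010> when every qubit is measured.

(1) |0100> carries amplitude 1/2 - exp(3*I*pi/4)/2 in the final state.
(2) In the final state, IZZZ has expectation -sqrt(2)/2.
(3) The observable ZZIZ averages to -1.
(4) Outcome |1010> occurs with probability 0.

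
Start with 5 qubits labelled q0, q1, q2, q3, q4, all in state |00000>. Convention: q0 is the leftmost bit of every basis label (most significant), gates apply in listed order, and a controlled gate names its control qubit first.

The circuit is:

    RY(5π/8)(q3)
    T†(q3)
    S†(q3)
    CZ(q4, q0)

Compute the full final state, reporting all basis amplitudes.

After the circuit, the state carries amplitude cos(5*pi/16) on |00000>, -exp(I*pi/4)*sin(5*pi/16) on |00010>, and 0 on every other basis state.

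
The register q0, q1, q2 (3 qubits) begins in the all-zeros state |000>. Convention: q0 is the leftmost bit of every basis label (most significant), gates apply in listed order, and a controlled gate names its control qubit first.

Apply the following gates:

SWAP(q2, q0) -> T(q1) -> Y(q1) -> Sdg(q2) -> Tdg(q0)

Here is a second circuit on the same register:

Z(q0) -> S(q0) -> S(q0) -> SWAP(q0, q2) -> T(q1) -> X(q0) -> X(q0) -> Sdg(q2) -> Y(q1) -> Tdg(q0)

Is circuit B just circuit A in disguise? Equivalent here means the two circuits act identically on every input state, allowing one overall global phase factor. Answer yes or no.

Yes — the two circuits implement the same unitary up to a global phase.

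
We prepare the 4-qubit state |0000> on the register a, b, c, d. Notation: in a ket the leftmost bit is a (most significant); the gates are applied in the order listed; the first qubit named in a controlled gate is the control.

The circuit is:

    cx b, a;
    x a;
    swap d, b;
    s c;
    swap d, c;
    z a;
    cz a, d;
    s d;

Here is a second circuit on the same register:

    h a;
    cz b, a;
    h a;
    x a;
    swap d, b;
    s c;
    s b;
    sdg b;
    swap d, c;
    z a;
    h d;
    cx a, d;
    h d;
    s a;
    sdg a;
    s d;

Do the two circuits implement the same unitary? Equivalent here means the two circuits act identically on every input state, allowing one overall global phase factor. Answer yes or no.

Yes — the two circuits implement the same unitary up to a global phase.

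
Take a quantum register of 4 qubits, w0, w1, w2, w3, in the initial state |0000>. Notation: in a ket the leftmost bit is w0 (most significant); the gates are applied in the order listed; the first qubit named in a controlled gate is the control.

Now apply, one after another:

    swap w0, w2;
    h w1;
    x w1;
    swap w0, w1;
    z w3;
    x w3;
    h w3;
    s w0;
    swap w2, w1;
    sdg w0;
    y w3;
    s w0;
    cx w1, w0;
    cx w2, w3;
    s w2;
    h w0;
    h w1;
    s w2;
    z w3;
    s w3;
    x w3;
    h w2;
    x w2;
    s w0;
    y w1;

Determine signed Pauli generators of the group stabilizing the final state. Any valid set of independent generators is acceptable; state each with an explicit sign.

The final state is stabilized by the group generated by +XIII, -IXII, +IIXI, +IIIY; other independent generating sets are equally valid.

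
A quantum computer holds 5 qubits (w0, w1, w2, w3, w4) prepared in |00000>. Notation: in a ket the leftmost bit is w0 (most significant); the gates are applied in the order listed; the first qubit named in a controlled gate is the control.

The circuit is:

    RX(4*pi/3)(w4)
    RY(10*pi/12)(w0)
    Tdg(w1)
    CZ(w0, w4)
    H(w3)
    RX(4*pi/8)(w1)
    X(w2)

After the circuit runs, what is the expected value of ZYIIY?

The observable ZYIIY averages to -sqrt(3)/2.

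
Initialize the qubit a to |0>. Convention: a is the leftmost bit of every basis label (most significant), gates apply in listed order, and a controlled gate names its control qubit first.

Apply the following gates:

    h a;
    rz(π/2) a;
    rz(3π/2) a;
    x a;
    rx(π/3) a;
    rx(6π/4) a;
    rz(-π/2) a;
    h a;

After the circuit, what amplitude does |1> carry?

The final state's coefficient on |1> equals (sqrt(2) + sqrt(6)*I)*exp(I*pi/4)/4.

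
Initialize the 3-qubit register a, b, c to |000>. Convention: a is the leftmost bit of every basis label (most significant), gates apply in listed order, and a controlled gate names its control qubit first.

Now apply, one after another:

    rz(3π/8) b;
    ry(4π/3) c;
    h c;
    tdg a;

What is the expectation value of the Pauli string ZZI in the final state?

The observable ZZI averages to 1.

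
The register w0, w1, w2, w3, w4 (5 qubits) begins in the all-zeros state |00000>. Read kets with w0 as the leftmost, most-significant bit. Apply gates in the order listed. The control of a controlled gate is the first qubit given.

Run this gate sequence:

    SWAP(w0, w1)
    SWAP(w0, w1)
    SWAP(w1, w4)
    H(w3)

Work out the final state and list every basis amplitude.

The resulting statevector has amplitude sqrt(2)/2 on |00000>, sqrt(2)/2 on |00010>, and 0 on every other basis state. Key observation: the block from step 1 through step 2 cancels to the identity and can be dropped.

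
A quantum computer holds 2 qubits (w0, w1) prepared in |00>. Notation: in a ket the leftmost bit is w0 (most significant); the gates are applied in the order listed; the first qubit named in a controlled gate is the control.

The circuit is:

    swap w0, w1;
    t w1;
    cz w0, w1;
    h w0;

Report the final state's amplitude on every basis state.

The resulting statevector has amplitude sqrt(2)/2 on |00>, 0 on |01>, sqrt(2)/2 on |10>, 0 on |11>.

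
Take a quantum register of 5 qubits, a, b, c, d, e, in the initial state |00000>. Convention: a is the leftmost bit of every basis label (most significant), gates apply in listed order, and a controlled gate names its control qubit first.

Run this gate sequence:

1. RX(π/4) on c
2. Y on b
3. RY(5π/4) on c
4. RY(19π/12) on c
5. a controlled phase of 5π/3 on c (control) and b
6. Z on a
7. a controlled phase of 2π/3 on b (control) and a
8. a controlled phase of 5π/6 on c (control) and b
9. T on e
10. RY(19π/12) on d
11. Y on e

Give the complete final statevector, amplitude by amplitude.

The final amplitudes are (1 - I)*(-2 - sqrt(6)*I + sqrt(2)*(2 - I))/16 on |01001>, (1 - I)*(-2*sqrt(3) - sqrt(6)*I + sqrt(2)*(2 + I) + 4*I)/16 on |01011>, (1 - I)*(sqrt(6) + 4 - 2*sqrt(3)*I - sqrt(2)*(1 + 2*I))/16 on |01101>, (1 - I)*(-sqrt(6) + 2*I + sqrt(2)*(-1 + 2*I))/16 on |01111>, and 0 on every other basis state.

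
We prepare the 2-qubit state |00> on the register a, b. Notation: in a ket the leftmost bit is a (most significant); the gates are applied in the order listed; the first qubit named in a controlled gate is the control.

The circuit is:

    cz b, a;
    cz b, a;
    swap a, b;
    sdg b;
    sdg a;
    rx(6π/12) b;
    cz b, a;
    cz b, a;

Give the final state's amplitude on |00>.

The final state's coefficient on |00> equals sqrt(2)/2.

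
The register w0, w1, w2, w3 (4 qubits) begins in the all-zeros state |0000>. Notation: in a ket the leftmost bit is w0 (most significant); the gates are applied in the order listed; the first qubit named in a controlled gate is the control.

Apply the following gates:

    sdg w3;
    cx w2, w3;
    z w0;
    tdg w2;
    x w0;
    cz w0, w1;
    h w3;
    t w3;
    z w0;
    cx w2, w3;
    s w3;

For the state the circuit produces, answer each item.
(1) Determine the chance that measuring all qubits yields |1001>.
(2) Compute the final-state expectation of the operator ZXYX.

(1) Outcome |1001> occurs with probability 1/2.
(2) The expectation value of ZXYX is 0.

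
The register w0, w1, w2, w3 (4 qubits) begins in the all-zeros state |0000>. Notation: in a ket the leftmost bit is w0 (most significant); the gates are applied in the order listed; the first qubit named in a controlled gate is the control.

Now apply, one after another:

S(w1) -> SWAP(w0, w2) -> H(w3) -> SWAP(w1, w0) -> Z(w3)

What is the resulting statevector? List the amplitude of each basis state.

After the circuit, the state carries amplitude sqrt(2)/2 on |0000>, -sqrt(2)/2 on |0001>, and 0 on every other basis state.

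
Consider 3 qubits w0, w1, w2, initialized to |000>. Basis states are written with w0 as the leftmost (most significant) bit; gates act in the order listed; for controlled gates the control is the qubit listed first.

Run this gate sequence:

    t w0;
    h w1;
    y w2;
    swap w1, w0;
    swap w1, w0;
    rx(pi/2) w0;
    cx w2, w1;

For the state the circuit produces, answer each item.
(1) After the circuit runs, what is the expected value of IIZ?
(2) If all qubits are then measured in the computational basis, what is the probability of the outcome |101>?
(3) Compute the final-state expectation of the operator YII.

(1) The observable IIZ averages to -1. Key observation: gates 4-5 undo each other exactly, leaving only the rest of the circuit to track.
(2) Outcome |101> occurs with probability 1/4.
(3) The expectation value of YII is -1.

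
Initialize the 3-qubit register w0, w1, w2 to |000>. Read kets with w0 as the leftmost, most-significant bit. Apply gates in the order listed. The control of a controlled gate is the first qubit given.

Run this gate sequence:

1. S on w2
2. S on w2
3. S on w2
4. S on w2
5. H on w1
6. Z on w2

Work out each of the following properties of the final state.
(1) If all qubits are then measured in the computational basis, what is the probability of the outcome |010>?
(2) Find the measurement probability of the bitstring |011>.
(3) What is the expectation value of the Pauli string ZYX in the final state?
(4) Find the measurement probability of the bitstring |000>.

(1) A full measurement returns |010> with probability 1/2.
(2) A full measurement returns |011> with probability 0.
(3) The expectation value of ZYX is 0.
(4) Outcome |000> occurs with probability 1/2.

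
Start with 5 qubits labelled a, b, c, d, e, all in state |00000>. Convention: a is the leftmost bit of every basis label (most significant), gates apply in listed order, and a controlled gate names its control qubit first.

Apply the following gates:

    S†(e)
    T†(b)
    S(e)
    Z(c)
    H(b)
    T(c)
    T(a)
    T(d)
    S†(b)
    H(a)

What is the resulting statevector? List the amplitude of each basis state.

After the circuit, the state carries amplitude 1/2 on |00000>, -I/2 on |01000>, 1/2 on |10000>, -I/2 on |11000>, and 0 on every other basis state.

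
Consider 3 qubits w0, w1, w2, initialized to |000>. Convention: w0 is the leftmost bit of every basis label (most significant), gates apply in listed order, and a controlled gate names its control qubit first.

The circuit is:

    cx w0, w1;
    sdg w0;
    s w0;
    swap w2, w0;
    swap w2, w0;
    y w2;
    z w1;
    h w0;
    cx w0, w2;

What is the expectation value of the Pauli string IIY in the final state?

The expectation value of IIY is 0. Key observation: gates 4-5 undo each other exactly, leaving only the rest of the circuit to track.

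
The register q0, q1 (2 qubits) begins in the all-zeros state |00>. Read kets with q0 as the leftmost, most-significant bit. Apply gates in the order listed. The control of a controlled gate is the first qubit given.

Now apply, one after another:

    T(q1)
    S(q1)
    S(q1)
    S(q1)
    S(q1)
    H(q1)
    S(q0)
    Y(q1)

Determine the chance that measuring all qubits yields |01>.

Outcome |01> occurs with probability 1/2. Key observation: the block from step 2 through step 5 cancels to the identity and can be dropped.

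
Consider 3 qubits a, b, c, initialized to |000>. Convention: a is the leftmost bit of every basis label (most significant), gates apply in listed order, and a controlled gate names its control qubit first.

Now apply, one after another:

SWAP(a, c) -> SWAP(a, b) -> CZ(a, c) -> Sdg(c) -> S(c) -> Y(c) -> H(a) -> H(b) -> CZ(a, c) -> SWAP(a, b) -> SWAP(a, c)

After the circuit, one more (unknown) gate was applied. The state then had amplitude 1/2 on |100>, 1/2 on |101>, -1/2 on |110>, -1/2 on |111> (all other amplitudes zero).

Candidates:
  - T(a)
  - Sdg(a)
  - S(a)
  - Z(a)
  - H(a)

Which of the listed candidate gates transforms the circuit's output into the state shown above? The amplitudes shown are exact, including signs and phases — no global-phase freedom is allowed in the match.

The unique candidate consistent with the amplitudes is Sdg(a).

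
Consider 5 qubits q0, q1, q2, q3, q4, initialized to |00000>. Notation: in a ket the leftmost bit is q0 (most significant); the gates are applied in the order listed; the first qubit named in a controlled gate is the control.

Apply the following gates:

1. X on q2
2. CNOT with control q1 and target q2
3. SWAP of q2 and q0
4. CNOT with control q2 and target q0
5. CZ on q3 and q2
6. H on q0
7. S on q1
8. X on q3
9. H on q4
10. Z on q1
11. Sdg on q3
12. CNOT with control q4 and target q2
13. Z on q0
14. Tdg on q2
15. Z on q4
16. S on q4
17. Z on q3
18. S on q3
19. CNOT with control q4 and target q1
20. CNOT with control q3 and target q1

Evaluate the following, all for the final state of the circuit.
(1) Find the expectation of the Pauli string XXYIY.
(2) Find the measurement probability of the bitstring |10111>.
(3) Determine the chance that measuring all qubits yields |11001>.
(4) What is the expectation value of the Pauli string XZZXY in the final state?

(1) In the final state, XXYIY has expectation sqrt(2)/2.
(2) The probability of measuring |10111> is 1/4.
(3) Outcome |11001> occurs with probability 0.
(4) In the final state, XZZXY has expectation 0.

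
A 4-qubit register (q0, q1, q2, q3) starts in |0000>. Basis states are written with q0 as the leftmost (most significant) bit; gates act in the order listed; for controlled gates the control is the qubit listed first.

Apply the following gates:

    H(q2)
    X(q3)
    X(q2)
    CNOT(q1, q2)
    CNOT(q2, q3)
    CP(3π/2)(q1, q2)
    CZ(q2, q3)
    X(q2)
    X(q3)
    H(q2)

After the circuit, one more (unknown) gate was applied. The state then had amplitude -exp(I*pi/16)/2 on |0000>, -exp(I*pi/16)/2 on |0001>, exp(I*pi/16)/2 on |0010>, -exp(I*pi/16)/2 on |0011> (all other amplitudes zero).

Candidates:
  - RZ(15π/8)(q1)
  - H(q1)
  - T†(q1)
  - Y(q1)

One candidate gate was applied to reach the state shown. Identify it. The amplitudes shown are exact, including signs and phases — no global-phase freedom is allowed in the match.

The applied gate was RZ(15π/8)(q1).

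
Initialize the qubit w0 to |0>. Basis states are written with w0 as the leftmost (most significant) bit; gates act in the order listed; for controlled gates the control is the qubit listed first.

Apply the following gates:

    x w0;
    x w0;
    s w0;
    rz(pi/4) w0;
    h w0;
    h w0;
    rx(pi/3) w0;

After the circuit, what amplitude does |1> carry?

The amplitude on |1> is -exp(3*I*pi/8)/2.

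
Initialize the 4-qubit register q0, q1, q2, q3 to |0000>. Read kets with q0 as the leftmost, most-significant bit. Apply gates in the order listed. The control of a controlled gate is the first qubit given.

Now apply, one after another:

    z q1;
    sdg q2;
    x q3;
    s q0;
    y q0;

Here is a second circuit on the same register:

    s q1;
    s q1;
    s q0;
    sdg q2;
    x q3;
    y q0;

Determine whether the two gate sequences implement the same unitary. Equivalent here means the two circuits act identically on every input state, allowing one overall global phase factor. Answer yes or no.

Yes: on every input state the two circuits agree up to one overall phase factor.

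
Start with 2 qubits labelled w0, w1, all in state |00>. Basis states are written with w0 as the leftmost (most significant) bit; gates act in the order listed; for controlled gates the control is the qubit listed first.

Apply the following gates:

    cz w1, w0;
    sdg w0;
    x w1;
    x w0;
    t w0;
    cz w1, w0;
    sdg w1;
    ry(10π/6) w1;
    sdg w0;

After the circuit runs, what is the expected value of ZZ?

The observable ZZ averages to 1/2.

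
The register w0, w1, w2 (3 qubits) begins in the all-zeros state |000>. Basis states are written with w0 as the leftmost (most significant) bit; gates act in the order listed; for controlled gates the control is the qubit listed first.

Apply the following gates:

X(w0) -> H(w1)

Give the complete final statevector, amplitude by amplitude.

The resulting statevector has amplitude sqrt(2)/2 on |100>, sqrt(2)/2 on |110>, and 0 on every other basis state.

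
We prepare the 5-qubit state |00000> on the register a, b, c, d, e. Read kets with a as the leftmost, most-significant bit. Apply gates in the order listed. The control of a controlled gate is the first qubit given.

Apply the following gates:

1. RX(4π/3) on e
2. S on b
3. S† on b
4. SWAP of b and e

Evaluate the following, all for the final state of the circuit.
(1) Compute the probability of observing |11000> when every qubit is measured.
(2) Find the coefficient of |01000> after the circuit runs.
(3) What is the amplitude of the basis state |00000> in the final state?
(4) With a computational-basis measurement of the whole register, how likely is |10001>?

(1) A full measurement returns |11000> with probability 0. Key observation: steps 2-3 multiply out to the identity, so the circuit reduces to the remaining gates.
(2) The amplitude on |01000> is -sqrt(3)*I/2.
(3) The final state's coefficient on |00000> equals -1/2.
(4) A full measurement returns |10001> with probability 0.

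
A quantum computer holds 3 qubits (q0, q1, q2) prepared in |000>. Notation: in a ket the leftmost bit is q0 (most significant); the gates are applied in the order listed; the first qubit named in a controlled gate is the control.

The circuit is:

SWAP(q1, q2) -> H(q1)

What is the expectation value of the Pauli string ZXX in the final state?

The expectation value of ZXX is 0.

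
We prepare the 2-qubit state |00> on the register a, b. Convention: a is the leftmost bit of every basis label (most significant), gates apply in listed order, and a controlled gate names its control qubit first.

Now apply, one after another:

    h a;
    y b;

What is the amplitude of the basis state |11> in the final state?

The amplitude on |11> is sqrt(2)*I/2.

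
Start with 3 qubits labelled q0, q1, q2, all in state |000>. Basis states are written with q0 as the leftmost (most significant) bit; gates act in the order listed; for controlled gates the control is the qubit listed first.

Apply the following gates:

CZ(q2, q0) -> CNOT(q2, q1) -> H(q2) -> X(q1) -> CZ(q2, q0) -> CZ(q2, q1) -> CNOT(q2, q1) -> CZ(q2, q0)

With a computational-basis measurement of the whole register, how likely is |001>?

The probability of measuring |001> is 1/2.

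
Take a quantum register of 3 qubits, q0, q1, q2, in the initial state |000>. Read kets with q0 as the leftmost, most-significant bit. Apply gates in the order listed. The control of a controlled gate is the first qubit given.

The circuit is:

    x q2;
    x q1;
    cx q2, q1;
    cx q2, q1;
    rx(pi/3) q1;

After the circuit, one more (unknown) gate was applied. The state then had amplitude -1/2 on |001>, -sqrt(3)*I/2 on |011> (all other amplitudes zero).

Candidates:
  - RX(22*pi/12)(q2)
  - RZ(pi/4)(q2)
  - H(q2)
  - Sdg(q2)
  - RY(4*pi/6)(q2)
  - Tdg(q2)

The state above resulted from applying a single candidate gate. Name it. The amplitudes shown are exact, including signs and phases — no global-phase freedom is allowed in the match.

The unique candidate consistent with the amplitudes is Sdg(q2). Key observation: steps 3-4 multiply out to the identity, so the circuit reduces to the remaining gates.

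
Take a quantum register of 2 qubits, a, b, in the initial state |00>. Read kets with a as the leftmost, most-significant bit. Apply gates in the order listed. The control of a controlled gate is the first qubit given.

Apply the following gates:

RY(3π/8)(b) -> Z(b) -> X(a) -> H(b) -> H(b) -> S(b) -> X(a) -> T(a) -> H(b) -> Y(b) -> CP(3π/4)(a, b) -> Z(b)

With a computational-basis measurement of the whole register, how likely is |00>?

The probability of measuring |00> is 1/2. Key observation: the block from step 4 through step 5 cancels to the identity and can be dropped.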